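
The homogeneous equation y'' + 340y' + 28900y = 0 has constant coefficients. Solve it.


Characteristic equation: r² + 340r + 28900 = 0, i.e. (r + 170)² = 0.
Repeated root r = -170; include an x factor for the second linearly independent solution.
General solution: y = (C₁ + C₂x)e^(-170x).


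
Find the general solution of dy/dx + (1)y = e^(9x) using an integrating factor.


P(x) = 1 ⇒ μ = e^(x).
(μ y)' = e^(10x) ⇒ μ y = e^(10x)/10 + C.
Divide by μ: y = (1/10)e^(9x) + Ce^(-x).


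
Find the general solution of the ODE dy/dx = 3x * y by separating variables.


Separate variables: dy/y = 3x dx.
Integrate: ln|y| = (3/2)x^2 + C₀.
Exponentiate: y = Ce^((3/2)x^2).


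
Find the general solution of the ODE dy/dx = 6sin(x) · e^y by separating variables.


Separate: e^(-y) dy = 6sin(x) dx.
Integrate: -e^(-y) = -6cos(x) + C₀.
Rearrange: e^(-y) = 6cos(x) + C.


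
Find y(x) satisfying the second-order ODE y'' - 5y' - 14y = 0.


Characteristic equation: r² - 5r - 14 = 0.
Factor: (r + 2)(r - 7) = 0 ⇒ r = -2, 7 (distinct real).
General solution: y = C₁e^(-2x) + C₂e^(7x).


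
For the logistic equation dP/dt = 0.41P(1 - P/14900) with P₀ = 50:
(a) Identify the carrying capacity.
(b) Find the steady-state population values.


Logistic ODE dP/dt = 0.41P(1 - P/14900) has equilibria where dP/dt = 0, i.e. P = 0 or P = 14900.
The coefficient (1 - P/K) = 0 when P = K, identifying K = 14900 as the carrying capacity.
(a) K = 14900; (b) equilibria P = 0 and P = 14900.


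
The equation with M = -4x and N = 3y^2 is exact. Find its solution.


Check exactness: ∂M/∂y = 0 and ∂N/∂x = 0; equal, so the equation is exact.
Integrate M with respect to x (treating y as constant): ∫M dx = -2x^2 + h(y).
Differentiate w.r.t. y and set equal to N: the x-dependent terms already match, leaving h'(y) = 3y^2. Integrate: h(y) = y^3.
So F(x,y) = y^3 - 2x^2.
General solution: y^3 - 2x^2 = C.


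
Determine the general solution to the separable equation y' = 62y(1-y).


Separate: dy/[y(1-y)] = 62 dx.
Partial fractions: 1/[y(1-y)] = 1/y + 1/(1-y).
Integrate: ln|y/(1-y)| = 62x + C₀.
Solve for y: y = 1/(1 + Ce^(-62x)).


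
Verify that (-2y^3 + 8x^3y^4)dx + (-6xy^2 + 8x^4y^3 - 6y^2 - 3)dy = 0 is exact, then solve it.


Check exactness: ∂M/∂y = -6y^2 + 32x^3y^3 and ∂N/∂x = -6y^2 + 32x^3y^3; equal, so the equation is exact.
Integrate M with respect to x (treating y as constant): ∫M dx = -2xy^3 + 2x^4y^4 + h(y).
Differentiate w.r.t. y and set equal to N: the x-dependent terms already match, leaving h'(y) = -6y^2 - 3. Integrate: h(y) = -2y^3 - 3y.
So F(x,y) = -2xy^3 + 2x^4y^4 - 2y^3 - 3y.
General solution: -2xy^3 + 2x^4y^4 - 2y^3 - 3y = C.


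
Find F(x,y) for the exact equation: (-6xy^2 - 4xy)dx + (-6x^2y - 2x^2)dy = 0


Check exactness: ∂M/∂y = -12xy - 4x and ∂N/∂x = -12xy - 4x; equal, so the equation is exact.
Integrate M with respect to x (treating y as constant): ∫M dx = -3x^2y^2 - 2x^2y + h(y).
Differentiate w.r.t. y and set equal to N: all terms match, so h'(y) = 0 and h is a constant absorbed into C.
General solution: -3x^2y^2 - 2x^2y = C.


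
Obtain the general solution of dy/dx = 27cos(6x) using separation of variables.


g(y) = 1, so integrate directly: y = ∫ 27cos(6x) dx = (9/2)sin(6x) + C.


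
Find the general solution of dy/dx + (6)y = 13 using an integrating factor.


P(x) = 6, Q(x) = 13; integrating factor μ = e^(6x).
(μ y)' = 13e^(6x) ⇒ μ y = (13/6)e^(6x) + C.
Divide by μ: y = 13/6 + Ce^(-6x).


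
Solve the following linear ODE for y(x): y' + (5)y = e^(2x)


P(x) = 5 ⇒ μ = e^(5x).
(μ y)' = e^(7x) ⇒ μ y = e^(7x)/7 + C.
Divide by μ: y = (1/7)e^(2x) + Ce^(-5x).


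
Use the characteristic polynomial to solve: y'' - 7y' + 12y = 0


Characteristic equation: r² - 7r + 12 = 0.
Factor: (r - 4)(r - 3) = 0 ⇒ r = 4, 3 (distinct real).
General solution: y = C₁e^(4x) + C₂e^(3x).


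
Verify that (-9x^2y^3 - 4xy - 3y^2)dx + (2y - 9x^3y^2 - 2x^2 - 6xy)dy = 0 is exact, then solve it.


Check exactness: ∂M/∂y = -27x^2y^2 - 4x - 6y and ∂N/∂x = -27x^2y^2 - 4x - 6y; equal, so the equation is exact.
Integrate M with respect to x (treating y as constant): ∫M dx = -3x^3y^3 - 2x^2y - 3xy^2 + h(y).
Differentiate w.r.t. y and set equal to N: the x-dependent terms already match, leaving h'(y) = 2y. Integrate: h(y) = y^2.
So F(x,y) = y^2 - 3x^3y^3 - 2x^2y - 3xy^2.
General solution: y^2 - 3x^3y^3 - 2x^2y - 3xy^2 = C.


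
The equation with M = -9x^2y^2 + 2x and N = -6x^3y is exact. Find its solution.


Check exactness: ∂M/∂y = -18x^2y and ∂N/∂x = -18x^2y; equal, so the equation is exact.
Integrate M with respect to x (treating y as constant): ∫M dx = -3x^3y^2 + x^2 + h(y).
Differentiate w.r.t. y and set equal to N: all terms match, so h'(y) = 0 and h is a constant absorbed into C.
General solution: -3x^3y^2 + x^2 = C.


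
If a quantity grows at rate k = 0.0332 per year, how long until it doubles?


Exponential growth: P(t) = P₀ e^(0.0332t). Set P(t)/P₀ = 2: e^(0.0332t) = 2.
Solve: t = ln(2)/0.0332 ≈ 20.88 years.


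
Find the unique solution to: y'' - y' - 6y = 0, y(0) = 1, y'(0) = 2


Characteristic roots of r² - r - 6 = 0 are 3, -2.
General solution y = c₁ e^(3x) + c₂ e^(-2x).
Apply y(0) = 1: c₁ + c₂ = 1. Apply y'(0) = 2: 3 c₁ - 2 c₂ = 2.
Solve: c₁ = 4/5, c₂ = 1/5.
Particular solution: y = (4/5)e^(3x) + (1/5)e^(-2x).


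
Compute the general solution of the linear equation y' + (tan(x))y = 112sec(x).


P(x) = tan(x) ⇒ μ = e^(∫tan(x)dx) = sec(x).
(sec(x) y)' = 112sec²(x) ⇒ sec(x) y = 112tan(x) + C.
Multiply by cos(x): y = 112sin(x) + C·cos(x).


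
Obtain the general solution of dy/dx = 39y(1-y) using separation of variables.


Separate: dy/[y(1-y)] = 39 dx.
Partial fractions: 1/[y(1-y)] = 1/y + 1/(1-y).
Integrate: ln|y/(1-y)| = 39x + C₀.
Solve for y: y = 1/(1 + Ce^(-39x)).


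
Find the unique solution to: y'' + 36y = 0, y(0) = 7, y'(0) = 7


Characteristic roots of r² + 36 = 0 are ±6i, so y = C₁cos(6x) + C₂sin(6x).
Apply y(0) = 7: C₁ = 7. Differentiate and apply y'(0) = 7: 6·C₂ = 7, so C₂ = 7/6.
Particular solution: y = 7cos(6x) + (7/6)sin(6x).


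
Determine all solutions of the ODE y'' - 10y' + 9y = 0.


Characteristic equation: r² - 10r + 9 = 0.
Factor: (r - 1)(r - 9) = 0 ⇒ r = 1, 9 (distinct real).
General solution: y = C₁e^(x) + C₂e^(9x).


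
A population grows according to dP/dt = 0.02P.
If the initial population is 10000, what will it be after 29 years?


The ODE dP/dt = 0.02P has solution P(t) = P(0)e^(0.02t).
Substitute P(0) = 10000 and t = 29: P(29) = 10000 e^(0.58) ≈ 17860.


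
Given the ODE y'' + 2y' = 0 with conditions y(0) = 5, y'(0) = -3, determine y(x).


Characteristic roots of r² + 2r = 0 are 0, -2.
General solution y = c₁ + c₂ e^(-2x).
Apply y(0) = 5: c₁ + c₂ = 5. Apply y'(0) = -3: 0 c₁ - 2 c₂ = -3.
Solve: c₁ = 7/2, c₂ = 3/2.
Particular solution: y = 7/2 + (3/2)e^(-2x).


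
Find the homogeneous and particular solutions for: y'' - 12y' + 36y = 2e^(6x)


Characteristic polynomial (r - 6)² = 0; repeated root r = 6.
y_h = (C₁ + C₂x)e^(6x). Forcing matches the repeated root (resonance), so try y_p = Ax² e^(6x).
Substitute and solve for A: 2A = 2, so A = 1.
General solution: y = (C₁ + C₂x + x²)e^(6x).


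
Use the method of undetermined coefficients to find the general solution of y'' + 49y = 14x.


Homogeneous: r² + 49 = 0 ⇒ r = ±7i, y_h = C₁cos(7x) + C₂sin(7x).
Polynomial forcing; try y_p = Ax + B. Then y_p'' + 49 y_p = 49(Ax + B) = 14x, so B = 0 and A = 2/7.
General solution: y = C₁cos(7x) + C₂sin(7x) + (2/7)x.


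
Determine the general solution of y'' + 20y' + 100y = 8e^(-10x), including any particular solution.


Characteristic polynomial (r + 10)² = 0; repeated root r = -10.
y_h = (C₁ + C₂x)e^(-10x). Forcing matches the repeated root (resonance), so try y_p = Ax² e^(-10x).
Substitute and solve for A: 2A = 8, so A = 4.
General solution: y = (C₁ + C₂x + 4x²)e^(-10x).


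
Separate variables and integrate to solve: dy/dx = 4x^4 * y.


Separate variables: dy/y = 4x^4 dx.
Integrate: ln|y| = (4/5)x^5 + C₀.
Exponentiate: y = Ce^((4/5)x^5).


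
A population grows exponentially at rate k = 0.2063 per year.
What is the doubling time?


Exponential growth: P(t) = P₀ e^(0.2063t). Set P(t)/P₀ = 2: e^(0.2063t) = 2.
Solve: t = ln(2)/0.2063 ≈ 3.36 years.


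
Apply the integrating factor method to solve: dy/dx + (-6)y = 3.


P(x) = -6 ⇒ μ = e^(-6x).
(μ y)' = 3e^(-6x) ⇒ μ y = -(1/2)e^(-6x) + C.
Divide by μ: y = -1/2 + Ce^(6x).


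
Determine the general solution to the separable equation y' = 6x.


Integrate both sides with respect to x: y = ∫ 6x dx = 3x^2 + C.


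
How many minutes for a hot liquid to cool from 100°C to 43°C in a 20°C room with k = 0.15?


From T(t) = T_a + (T₀ - T_a)e^(-kt), set T(t) = 43:
(43 - 20) / (100 - 20) = e^(-0.15t), so t = -ln(0.287)/0.15 ≈ 8.3 minutes.


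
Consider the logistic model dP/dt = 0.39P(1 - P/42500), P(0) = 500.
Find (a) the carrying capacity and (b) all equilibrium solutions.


Logistic ODE dP/dt = 0.39P(1 - P/42500) has equilibria where dP/dt = 0, i.e. P = 0 or P = 42500.
The coefficient (1 - P/K) = 0 when P = K, identifying K = 42500 as the carrying capacity.
(a) K = 42500; (b) equilibria P = 0 and P = 42500.


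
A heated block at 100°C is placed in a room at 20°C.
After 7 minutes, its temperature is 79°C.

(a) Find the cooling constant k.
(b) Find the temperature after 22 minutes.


Newton's law: T(t) = T_a + (T₀ - T_a)e^(-kt).
(a) Use T(7) = 79: (79 - 20)/(100 - 20) = e^(-k·7), so k = -ln(0.738)/7 ≈ 0.0435.
(b) Apply k to t = 22: T(22) = 20 + (80)e^(-0.957) ≈ 50.7°C.


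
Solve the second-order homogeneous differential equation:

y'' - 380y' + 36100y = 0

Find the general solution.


Characteristic equation: r² - 380r + 36100 = 0, i.e. (r - 190)² = 0.
Repeated root r = 190; include an x factor for the second linearly independent solution.
General solution: y = (C₁ + C₂x)e^(190x).


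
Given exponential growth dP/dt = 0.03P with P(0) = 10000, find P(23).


The ODE dP/dt = 0.03P has solution P(t) = P(0)e^(0.03t).
Substitute P(0) = 10000 and t = 23: P(23) = 10000 e^(0.69) ≈ 19937.


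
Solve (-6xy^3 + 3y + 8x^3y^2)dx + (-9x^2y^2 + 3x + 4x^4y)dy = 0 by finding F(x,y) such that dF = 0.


Check exactness: ∂M/∂y = -18xy^2 + 3 + 16x^3y and ∂N/∂x = -18xy^2 + 3 + 16x^3y; equal, so the equation is exact.
Integrate M with respect to x (treating y as constant): ∫M dx = -3x^2y^3 + 3xy + 2x^4y^2 + h(y).
Differentiate w.r.t. y and set equal to N: all terms match, so h'(y) = 0 and h is a constant absorbed into C.
General solution: -3x^2y^3 + 3xy + 2x^4y^2 = C.


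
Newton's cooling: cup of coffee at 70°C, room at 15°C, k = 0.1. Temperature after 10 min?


Newton's law: dT/dt = -k(T - T_a) has solution T(t) = T_a + (T₀ - T_a)e^(-kt).
Plug in T_a = 15, T₀ = 70, k = 0.1, t = 10: T(10) = 15 + (55)e^(-1.00) ≈ 35.2°C.


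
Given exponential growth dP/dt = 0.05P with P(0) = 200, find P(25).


The ODE dP/dt = 0.05P has solution P(t) = P(0)e^(0.05t).
Substitute P(0) = 200 and t = 25: P(25) = 200 e^(1.25) ≈ 698.


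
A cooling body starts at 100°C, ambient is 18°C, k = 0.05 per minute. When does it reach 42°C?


From T(t) = T_a + (T₀ - T_a)e^(-kt), set T(t) = 42:
(42 - 18) / (100 - 18) = e^(-0.05t), so t = -ln(0.293)/0.05 ≈ 24.6 minutes.


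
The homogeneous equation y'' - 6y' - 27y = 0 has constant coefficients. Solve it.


Characteristic equation: r² - 6r - 27 = 0.
Factor: (r + 3)(r - 9) = 0 ⇒ r = -3, 9 (distinct real).
General solution: y = C₁e^(-3x) + C₂e^(9x).


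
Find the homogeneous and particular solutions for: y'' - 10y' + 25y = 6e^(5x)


Characteristic polynomial (r - 5)² = 0; repeated root r = 5.
y_h = (C₁ + C₂x)e^(5x). Forcing matches the repeated root (resonance), so try y_p = Ax² e^(5x).
Substitute and solve for A: 2A = 6, so A = 3.
General solution: y = (C₁ + C₂x + 3x²)e^(5x).


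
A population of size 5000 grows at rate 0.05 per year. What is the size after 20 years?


The ODE dP/dt = 0.05P has solution P(t) = P(0)e^(0.05t).
Substitute P(0) = 5000 and t = 20: P(20) = 5000 e^(1.00) ≈ 13591.


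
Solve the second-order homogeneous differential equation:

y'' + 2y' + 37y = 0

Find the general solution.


Characteristic equation: r² + 2r + 37 = 0.
Discriminant is negative; roots r = -1 ± 6i (complex conjugate pair).
General solution uses e^(α x)(C₁ cos(β x) + C₂ sin(β x)): y = e^(-x)(C₁cos(6x) + C₂sin(6x)).


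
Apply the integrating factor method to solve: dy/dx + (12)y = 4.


P(x) = 12, Q(x) = 4; integrating factor μ = e^(12x).
(μ y)' = 4e^(12x) ⇒ μ y = (1/3)e^(12x) + C.
Divide by μ: y = 1/3 + Ce^(-12x).


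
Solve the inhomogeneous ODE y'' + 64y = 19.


Homogeneous part: r² + 64 = 0 ⇒ r = ±8i, so y_h = C₁cos(8x) + C₂sin(8x).
Try constant y_p = A; plug in: 64A = 19 ⇒ A = 19/64.
General solution: y = C₁cos(8x) + C₂sin(8x) + 19/64.


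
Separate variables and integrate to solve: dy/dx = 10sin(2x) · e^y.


Separate: e^(-y) dy = 10sin(2x) dx.
Integrate: -e^(-y) = -5cos(2x) + C₀.
Rearrange: e^(-y) = 5cos(2x) + C.


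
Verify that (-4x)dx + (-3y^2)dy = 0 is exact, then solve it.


Check exactness: ∂M/∂y = 0 and ∂N/∂x = 0; equal, so the equation is exact.
Integrate M with respect to x (treating y as constant): ∫M dx = -2x^2 + h(y).
Differentiate w.r.t. y and set equal to N: the x-dependent terms already match, leaving h'(y) = -3y^2. Integrate: h(y) = -y^3.
So F(x,y) = -2x^2 - y^3.
General solution: -2x^2 - y^3 = C.


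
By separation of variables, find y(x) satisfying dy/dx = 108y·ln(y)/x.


Separate: dy/[y ln(y)] = 108 dx/x.
Substitute u = ln(y): du/u = 108 dx/x.
Integrate: ln|ln(y)| = 108ln|x| + C₀, hence ln(y) = C·x^108.


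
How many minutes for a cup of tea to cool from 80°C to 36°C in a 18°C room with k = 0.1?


From T(t) = T_a + (T₀ - T_a)e^(-kt), set T(t) = 36:
(36 - 18) / (80 - 18) = e^(-0.1t), so t = -ln(0.290)/0.1 ≈ 12.4 minutes.


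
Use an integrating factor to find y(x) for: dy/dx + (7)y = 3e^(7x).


P(x) = 7 ⇒ μ = e^(7x).
(μ y)' = 3e^(14x) ⇒ μ y = (3/14)e^(14x) + C.
Divide by μ: y = (3/14)e^(7x) + Ce^(-7x).


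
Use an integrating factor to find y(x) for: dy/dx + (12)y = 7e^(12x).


P(x) = 12 ⇒ μ = e^(12x).
(μ y)' = 7e^(24x) ⇒ μ y = (7/24)e^(24x) + C.
Divide by μ: y = (7/24)e^(12x) + Ce^(-12x).


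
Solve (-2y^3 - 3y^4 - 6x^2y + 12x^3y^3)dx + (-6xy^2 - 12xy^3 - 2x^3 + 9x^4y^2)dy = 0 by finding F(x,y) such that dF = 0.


Check exactness: ∂M/∂y = -6y^2 - 12y^3 - 6x^2 + 36x^3y^2 and ∂N/∂x = -6y^2 - 12y^3 - 6x^2 + 36x^3y^2; equal, so the equation is exact.
Integrate M with respect to x (treating y as constant): ∫M dx = -2xy^3 - 3xy^4 - 2x^3y + 3x^4y^3 + h(y).
Differentiate w.r.t. y and set equal to N: all terms match, so h'(y) = 0 and h is a constant absorbed into C.
General solution: -2xy^3 - 3xy^4 - 2x^3y + 3x^4y^3 = C.


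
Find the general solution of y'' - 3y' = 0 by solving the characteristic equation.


Characteristic equation: r² - 3r = 0.
Factor: (r - 3)(r - 0) = 0 ⇒ r = 3, 0 (distinct real).
General solution: y = C₁e^(3x) + C₂.


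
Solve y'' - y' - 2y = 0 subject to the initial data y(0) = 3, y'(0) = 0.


Characteristic roots of r² - r - 2 = 0 are 2, -1.
General solution y = c₁ e^(2x) + c₂ e^(-x).
Apply y(0) = 3: c₁ + c₂ = 3. Apply y'(0) = 0: 2 c₁ - 1 c₂ = 0.
Solve: c₁ = 1, c₂ = 2.
Particular solution: y = e^(2x) + 2e^(-x).


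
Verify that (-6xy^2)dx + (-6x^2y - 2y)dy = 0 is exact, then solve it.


Check exactness: ∂M/∂y = -12xy and ∂N/∂x = -12xy; equal, so the equation is exact.
Integrate M with respect to x (treating y as constant): ∫M dx = -3x^2y^2 + h(y).
Differentiate w.r.t. y and set equal to N: the x-dependent terms already match, leaving h'(y) = -2y. Integrate: h(y) = -y^2.
So F(x,y) = -3x^2y^2 - y^2.
General solution: -3x^2y^2 - y^2 = C.


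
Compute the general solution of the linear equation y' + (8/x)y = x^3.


P(x) = 8/x ⇒ μ = x^8.
(x^8 y)' = x^8·x^3 = x^11.
Integrate: x^8 y = x^12/(12) + C.
Solve for y: y = (1/12)x^4 + C/x^8.


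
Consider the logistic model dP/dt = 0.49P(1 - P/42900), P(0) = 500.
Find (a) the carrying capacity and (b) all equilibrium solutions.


Logistic ODE dP/dt = 0.49P(1 - P/42900) has equilibria where dP/dt = 0, i.e. P = 0 or P = 42900.
The coefficient (1 - P/K) = 0 when P = K, identifying K = 42900 as the carrying capacity.
(a) K = 42900; (b) equilibria P = 0 and P = 42900.


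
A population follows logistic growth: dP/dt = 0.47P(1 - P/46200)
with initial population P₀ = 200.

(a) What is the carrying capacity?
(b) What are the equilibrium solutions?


Logistic ODE dP/dt = 0.47P(1 - P/46200) has equilibria where dP/dt = 0, i.e. P = 0 or P = 46200.
The coefficient (1 - P/K) = 0 when P = K, identifying K = 46200 as the carrying capacity.
(a) K = 46200; (b) equilibria P = 0 and P = 46200.


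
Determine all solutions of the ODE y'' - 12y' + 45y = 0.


Characteristic equation: r² - 12r + 45 = 0.
Discriminant is negative; roots r = 6 ± 3i (complex conjugate pair).
General solution uses e^(α x)(C₁ cos(β x) + C₂ sin(β x)): y = e^(6x)(C₁cos(3x) + C₂sin(3x)).


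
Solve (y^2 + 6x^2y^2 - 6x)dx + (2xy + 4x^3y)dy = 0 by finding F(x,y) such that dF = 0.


Check exactness: ∂M/∂y = 2y + 12x^2y and ∂N/∂x = 2y + 12x^2y; equal, so the equation is exact.
Integrate M with respect to x (treating y as constant): ∫M dx = xy^2 + 2x^3y^2 - 3x^2 + h(y).
Differentiate w.r.t. y and set equal to N: all terms match, so h'(y) = 0 and h is a constant absorbed into C.
General solution: xy^2 + 2x^3y^2 - 3x^2 = C.


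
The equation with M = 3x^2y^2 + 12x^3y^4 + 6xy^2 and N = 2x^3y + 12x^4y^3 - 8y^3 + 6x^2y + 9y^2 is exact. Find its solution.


Check exactness: ∂M/∂y = 6x^2y + 48x^3y^3 + 12xy and ∂N/∂x = 6x^2y + 48x^3y^3 + 12xy; equal, so the equation is exact.
Integrate M with respect to x (treating y as constant): ∫M dx = x^3y^2 + 3x^4y^4 + 3x^2y^2 + h(y).
Differentiate w.r.t. y and set equal to N: the x-dependent terms already match, leaving h'(y) = -8y^3 + 9y^2. Integrate: h(y) = -2y^4 + 3y^3.
So F(x,y) = x^3y^2 + 3x^4y^4 - 2y^4 + 3x^2y^2 + 3y^3.
General solution: x^3y^2 + 3x^4y^4 - 2y^4 + 3x^2y^2 + 3y^3 = C.


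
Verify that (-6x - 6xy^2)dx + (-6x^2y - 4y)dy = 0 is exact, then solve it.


Check exactness: ∂M/∂y = -12xy and ∂N/∂x = -12xy; equal, so the equation is exact.
Integrate M with respect to x (treating y as constant): ∫M dx = -3x^2 - 3x^2y^2 + h(y).
Differentiate w.r.t. y and set equal to N: the x-dependent terms already match, leaving h'(y) = -4y. Integrate: h(y) = -2y^2.
So F(x,y) = -3x^2 - 3x^2y^2 - 2y^2.
General solution: -3x^2 - 3x^2y^2 - 2y^2 = C.


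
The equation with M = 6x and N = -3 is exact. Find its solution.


Check exactness: ∂M/∂y = 0 and ∂N/∂x = 0; equal, so the equation is exact.
Integrate M with respect to x (treating y as constant): ∫M dx = 3x^2 + h(y).
Differentiate w.r.t. y and set equal to N: the x-dependent terms already match, leaving h'(y) = -3. Integrate: h(y) = -3y.
So F(x,y) = -3y + 3x^2.
General solution: -3y + 3x^2 = C.


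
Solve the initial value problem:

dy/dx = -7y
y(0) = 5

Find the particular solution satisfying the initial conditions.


General solution of y' = -7y is y = Ce^(-7x).
Apply y(0) = 5: C = 5.
Particular solution: y = 5e^(-7x).


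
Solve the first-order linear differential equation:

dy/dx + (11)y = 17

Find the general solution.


P(x) = 11, Q(x) = 17; integrating factor μ = e^(11x).
(μ y)' = 17e^(11x) ⇒ μ y = (17/11)e^(11x) + C.
Divide by μ: y = 17/11 + Ce^(-11x).


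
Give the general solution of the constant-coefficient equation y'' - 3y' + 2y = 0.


Characteristic equation: r² - 3r + 2 = 0.
Factor: (r - 1)(r - 2) = 0 ⇒ r = 1, 2 (distinct real).
General solution: y = C₁e^(x) + C₂e^(2x).


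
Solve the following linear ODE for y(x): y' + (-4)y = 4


P(x) = -4 ⇒ μ = e^(-4x).
(μ y)' = 4e^(-4x) ⇒ μ y = -e^(-4x) + C.
Divide by μ: y = -1 + Ce^(4x).


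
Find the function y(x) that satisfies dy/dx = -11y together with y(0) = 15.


General solution of y' = -11y is y = Ce^(-11x).
Apply y(0) = 15: C = 15.
Particular solution: y = 15e^(-11x).


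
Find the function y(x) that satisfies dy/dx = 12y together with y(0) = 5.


General solution of y' = 12y is y = Ce^(12x).
Apply y(0) = 5: C = 5.
Particular solution: y = 5e^(12x).


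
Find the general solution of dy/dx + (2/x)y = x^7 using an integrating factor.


P(x) = 2/x ⇒ μ = x^2.
(x^2 y)' = x^9 ⇒ x^2 y = x^10/(10) + C.
Solve for y: y = (1/10)x^8 + C/x^2.


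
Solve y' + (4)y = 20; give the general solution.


P(x) = 4, Q(x) = 20; integrating factor μ = e^(4x).
(μ y)' = 20e^(4x) ⇒ μ y = 5e^(4x) + C.
Divide by μ: y = 5 + Ce^(-4x).


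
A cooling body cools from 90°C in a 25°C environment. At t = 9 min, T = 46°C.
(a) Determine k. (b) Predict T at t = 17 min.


Newton's law: T(t) = T_a + (T₀ - T_a)e^(-kt).
(a) Use T(9) = 46: (46 - 25)/(90 - 25) = e^(-k·9), so k = -ln(0.323)/9 ≈ 0.1255.
(b) Apply k to t = 17: T(17) = 25 + (65)e^(-2.134) ≈ 32.7°C.


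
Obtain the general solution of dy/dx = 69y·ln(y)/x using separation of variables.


Separate: dy/[y ln(y)] = 69 dx/x.
Substitute u = ln(y): du/u = 69 dx/x.
Integrate: ln|ln(y)| = 69ln|x| + C₀, hence ln(y) = C·x^69.


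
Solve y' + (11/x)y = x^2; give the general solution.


P(x) = 11/x ⇒ μ = x^11.
(x^11 y)' = x^13 ⇒ x^11 y = x^14/(14) + C.
Solve for y: y = (1/14)x^3 + C/x^11.


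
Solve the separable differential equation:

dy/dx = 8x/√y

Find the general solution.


Separate: √y dy = 8x dx.
Integrate: (2/3)y^(3/2) = 4x² + C.


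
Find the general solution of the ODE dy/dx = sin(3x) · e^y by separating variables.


Separate: e^(-y) dy = sin(3x) dx.
Integrate: -e^(-y) = -(1/3)cos(3x) + C₀.
Rearrange: e^(-y) = (1/3)cos(3x) + C.


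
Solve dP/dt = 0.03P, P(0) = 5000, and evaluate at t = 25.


The ODE dP/dt = 0.03P has solution P(t) = P(0)e^(0.03t).
Substitute P(0) = 5000 and t = 25: P(25) = 5000 e^(0.75) ≈ 10585.


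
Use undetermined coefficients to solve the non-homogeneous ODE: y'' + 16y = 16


Homogeneous part: r² + 16 = 0 ⇒ r = ±4i, so y_h = C₁cos(4x) + C₂sin(4x).
Try constant y_p = A; plug in: 16A = 16 ⇒ A = 1.
General solution: y = C₁cos(4x) + C₂sin(4x) + 1.


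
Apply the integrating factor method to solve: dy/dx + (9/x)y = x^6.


P(x) = 9/x ⇒ μ = x^9.
(x^9 y)' = x^15 ⇒ x^9 y = x^16/(16) + C.
Solve for y: y = (1/16)x^7 + C/x^9.


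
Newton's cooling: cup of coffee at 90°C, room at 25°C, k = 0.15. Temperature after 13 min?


Newton's law: dT/dt = -k(T - T_a) has solution T(t) = T_a + (T₀ - T_a)e^(-kt).
Plug in T_a = 25, T₀ = 90, k = 0.15, t = 13: T(13) = 25 + (65)e^(-1.95) ≈ 34.2°C.


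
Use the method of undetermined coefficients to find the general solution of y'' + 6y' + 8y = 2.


Characteristic roots of r² + 6r + 8 = 0 are -4, -2.
y_h = C₁e^(-4x) + C₂e^(-2x).
Constant forcing; try y_p = A. Then 8A = 2 ⇒ A = 1/4.
General solution: y = C₁e^(-4x) + C₂e^(-2x) + 1/4.


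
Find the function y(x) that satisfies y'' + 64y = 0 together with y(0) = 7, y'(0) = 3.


Characteristic roots of r² + 64 = 0 are ±8i, so y = C₁cos(8x) + C₂sin(8x).
Apply y(0) = 7: C₁ = 7. Differentiate and apply y'(0) = 3: 8·C₂ = 3, so C₂ = 3/8.
Particular solution: y = 7cos(8x) + (3/8)sin(8x).


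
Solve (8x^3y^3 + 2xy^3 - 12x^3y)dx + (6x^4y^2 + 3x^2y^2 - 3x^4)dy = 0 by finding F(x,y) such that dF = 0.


Check exactness: ∂M/∂y = 24x^3y^2 + 6xy^2 - 12x^3 and ∂N/∂x = 24x^3y^2 + 6xy^2 - 12x^3; equal, so the equation is exact.
Integrate M with respect to x (treating y as constant): ∫M dx = 2x^4y^3 + x^2y^3 - 3x^4y + h(y).
Differentiate w.r.t. y and set equal to N: all terms match, so h'(y) = 0 and h is a constant absorbed into C.
General solution: 2x^4y^3 + x^2y^3 - 3x^4y = C.


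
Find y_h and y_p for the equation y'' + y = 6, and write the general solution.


Homogeneous part: r² + 1 = 0 ⇒ r = ±1i, so y_h = C₁cos(x) + C₂sin(x).
Try constant y_p = A; plug in: 1A = 6 ⇒ A = 6.
General solution: y = C₁cos(x) + C₂sin(x) + 6.


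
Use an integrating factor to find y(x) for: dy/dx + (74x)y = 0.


P(x) = 74x ⇒ μ = e^(37x²).
Q(x) = 0 so μ y is constant: y = Ce^(-37x²).


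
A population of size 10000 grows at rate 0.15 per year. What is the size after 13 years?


The ODE dP/dt = 0.15P has solution P(t) = P(0)e^(0.15t).
Substitute P(0) = 10000 and t = 13: P(13) = 10000 e^(1.95) ≈ 70287.


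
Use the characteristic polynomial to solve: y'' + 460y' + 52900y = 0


Characteristic equation: r² + 460r + 52900 = 0, i.e. (r + 230)² = 0.
Repeated root r = -230; include an x factor for the second linearly independent solution.
General solution: y = (C₁ + C₂x)e^(-230x).


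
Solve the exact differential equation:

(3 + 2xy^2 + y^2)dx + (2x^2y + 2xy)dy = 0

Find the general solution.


Check exactness: ∂M/∂y = 4xy + 2y and ∂N/∂x = 4xy + 2y; equal, so the equation is exact.
Integrate M with respect to x (treating y as constant): ∫M dx = 3x + x^2y^2 + xy^2 + h(y).
Differentiate w.r.t. y and set equal to N: all terms match, so h'(y) = 0 and h is a constant absorbed into C.
General solution: 3x + x^2y^2 + xy^2 = C.


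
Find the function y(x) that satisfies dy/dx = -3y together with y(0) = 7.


General solution of y' = -3y is y = Ce^(-3x).
Apply y(0) = 7: C = 7.
Particular solution: y = 7e^(-3x).


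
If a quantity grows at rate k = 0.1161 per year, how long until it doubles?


Exponential growth: P(t) = P₀ e^(0.1161t). Set P(t)/P₀ = 2: e^(0.1161t) = 2.
Solve: t = ln(2)/0.1161 ≈ 5.97 years.


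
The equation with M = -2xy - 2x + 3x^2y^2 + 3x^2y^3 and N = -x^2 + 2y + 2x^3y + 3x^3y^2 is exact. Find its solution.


Check exactness: ∂M/∂y = -2x + 6x^2y + 9x^2y^2 and ∂N/∂x = -2x + 6x^2y + 9x^2y^2; equal, so the equation is exact.
Integrate M with respect to x (treating y as constant): ∫M dx = -x^2y - x^2 + x^3y^2 + x^3y^3 + h(y).
Differentiate w.r.t. y and set equal to N: the x-dependent terms already match, leaving h'(y) = 2y. Integrate: h(y) = y^2.
So F(x,y) = -x^2y + y^2 - x^2 + x^3y^2 + x^3y^3.
General solution: -x^2y + y^2 - x^2 + x^3y^2 + x^3y^3 = C.


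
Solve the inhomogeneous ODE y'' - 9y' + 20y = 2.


Characteristic roots of r² - 9r + 20 = 0 are 5, 4.
y_h = C₁e^(5x) + C₂e^(4x).
Forcing exponent 0 is not a characteristic root; try y_p = A.
Substitute: A·(0 + (-9)·0 + (20)) = A·20 = 2, so A = 1/10.
General solution: y = C₁e^(5x) + C₂e^(4x) + 1/10.


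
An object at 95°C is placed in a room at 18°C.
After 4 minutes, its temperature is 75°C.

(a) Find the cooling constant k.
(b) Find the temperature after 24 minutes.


Newton's law: T(t) = T_a + (T₀ - T_a)e^(-kt).
(a) Use T(4) = 75: (75 - 18)/(95 - 18) = e^(-k·4), so k = -ln(0.740)/4 ≈ 0.0752.
(b) Apply k to t = 24: T(24) = 18 + (77)e^(-1.805) ≈ 30.7°C.


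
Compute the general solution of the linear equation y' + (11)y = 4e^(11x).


P(x) = 11 ⇒ μ = e^(11x).
(μ y)' = 4e^(22x) ⇒ μ y = (4/22)e^(22x) + C.
Divide by μ: y = (2/11)e^(11x) + Ce^(-11x).


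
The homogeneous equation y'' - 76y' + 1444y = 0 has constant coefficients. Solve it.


Characteristic equation: r² - 76r + 1444 = 0, i.e. (r - 38)² = 0.
Repeated root r = 38; include an x factor for the second linearly independent solution.
General solution: y = (C₁ + C₂x)e^(38x).


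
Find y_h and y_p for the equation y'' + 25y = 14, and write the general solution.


Homogeneous part: r² + 25 = 0 ⇒ r = ±5i, so y_h = C₁cos(5x) + C₂sin(5x).
Try constant y_p = A; plug in: 25A = 14 ⇒ A = 14/25.
General solution: y = C₁cos(5x) + C₂sin(5x) + 14/25.


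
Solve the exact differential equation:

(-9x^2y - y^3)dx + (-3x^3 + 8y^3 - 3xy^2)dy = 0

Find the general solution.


Check exactness: ∂M/∂y = -9x^2 - 3y^2 and ∂N/∂x = -9x^2 - 3y^2; equal, so the equation is exact.
Integrate M with respect to x (treating y as constant): ∫M dx = -3x^3y - xy^3 + h(y).
Differentiate w.r.t. y and set equal to N: the x-dependent terms already match, leaving h'(y) = 8y^3. Integrate: h(y) = 2y^4.
So F(x,y) = -3x^3y + 2y^4 - xy^3.
General solution: -3x^3y + 2y^4 - xy^3 = C.


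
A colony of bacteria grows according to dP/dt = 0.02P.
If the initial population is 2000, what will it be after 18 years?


The ODE dP/dt = 0.02P has solution P(t) = P(0)e^(0.02t).
Substitute P(0) = 2000 and t = 18: P(18) = 2000 e^(0.36) ≈ 2867.


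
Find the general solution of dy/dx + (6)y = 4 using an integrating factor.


P(x) = 6, Q(x) = 4; integrating factor μ = e^(6x).
(μ y)' = 4e^(6x) ⇒ μ y = (2/3)e^(6x) + C.
Divide by μ: y = 2/3 + Ce^(-6x).


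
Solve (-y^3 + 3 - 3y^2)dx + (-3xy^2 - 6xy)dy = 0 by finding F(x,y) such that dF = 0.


Check exactness: ∂M/∂y = -3y^2 - 6y and ∂N/∂x = -3y^2 - 6y; equal, so the equation is exact.
Integrate M with respect to x (treating y as constant): ∫M dx = -xy^3 + 3x - 3xy^2 + h(y).
Differentiate w.r.t. y and set equal to N: all terms match, so h'(y) = 0 and h is a constant absorbed into C.
General solution: -xy^3 + 3x - 3xy^2 = C.


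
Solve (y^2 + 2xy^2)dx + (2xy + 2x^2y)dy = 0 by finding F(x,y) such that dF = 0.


Check exactness: ∂M/∂y = 2y + 4xy and ∂N/∂x = 2y + 4xy; equal, so the equation is exact.
Integrate M with respect to x (treating y as constant): ∫M dx = xy^2 + x^2y^2 + h(y).
Differentiate w.r.t. y and set equal to N: all terms match, so h'(y) = 0 and h is a constant absorbed into C.
General solution: xy^2 + x^2y^2 = C.


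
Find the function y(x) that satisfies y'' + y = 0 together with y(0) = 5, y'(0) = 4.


Characteristic roots of r² + 1 = 0 are ±1i, so y = C₁cos(x) + C₂sin(x).
Apply y(0) = 5: C₁ = 5. Differentiate and apply y'(0) = 4: 1·C₂ = 4, so C₂ = 4.
Particular solution: y = 5cos(x) + 4sin(x).


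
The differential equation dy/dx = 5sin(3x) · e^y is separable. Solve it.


Separate: e^(-y) dy = 5sin(3x) dx.
Integrate: -e^(-y) = -(5/3)cos(3x) + C₀.
Rearrange: e^(-y) = (5/3)cos(3x) + C.


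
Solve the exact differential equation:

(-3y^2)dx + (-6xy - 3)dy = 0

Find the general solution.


Check exactness: ∂M/∂y = -6y and ∂N/∂x = -6y; equal, so the equation is exact.
Integrate M with respect to x (treating y as constant): ∫M dx = -3xy^2 + h(y).
Differentiate w.r.t. y and set equal to N: the x-dependent terms already match, leaving h'(y) = -3. Integrate: h(y) = -3y.
So F(x,y) = -3xy^2 - 3y.
General solution: -3xy^2 - 3y = C.


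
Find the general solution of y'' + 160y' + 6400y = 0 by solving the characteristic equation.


Characteristic equation: r² + 160r + 6400 = 0, i.e. (r + 80)² = 0.
Repeated root r = -80; include an x factor for the second linearly independent solution.
General solution: y = (C₁ + C₂x)e^(-80x).


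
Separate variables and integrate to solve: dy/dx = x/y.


Separate variables: y dy = x dx.
Integrate both sides: y²/2 = (1/2)x^2 + C₀.
Multiply by 2: y² = x^2 + C.


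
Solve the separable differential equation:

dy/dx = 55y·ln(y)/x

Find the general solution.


Separate: dy/[y ln(y)] = 55 dx/x.
Substitute u = ln(y): du/u = 55 dx/x.
Integrate: ln|ln(y)| = 55ln|x| + C₀, hence ln(y) = C·x^55.


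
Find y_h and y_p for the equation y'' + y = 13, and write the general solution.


Homogeneous part: r² + 1 = 0 ⇒ r = ±1i, so y_h = C₁cos(x) + C₂sin(x).
Try constant y_p = A; plug in: 1A = 13 ⇒ A = 13.
General solution: y = C₁cos(x) + C₂sin(x) + 13.


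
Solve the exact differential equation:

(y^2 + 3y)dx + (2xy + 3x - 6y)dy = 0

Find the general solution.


Check exactness: ∂M/∂y = 2y + 3 and ∂N/∂x = 2y + 3; equal, so the equation is exact.
Integrate M with respect to x (treating y as constant): ∫M dx = xy^2 + 3xy + h(y).
Differentiate w.r.t. y and set equal to N: the x-dependent terms already match, leaving h'(y) = -6y. Integrate: h(y) = -3y^2.
So F(x,y) = xy^2 + 3xy - 3y^2.
General solution: xy^2 + 3xy - 3y^2 = C.


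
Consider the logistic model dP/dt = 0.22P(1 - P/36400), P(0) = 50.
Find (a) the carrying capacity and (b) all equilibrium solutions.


Logistic ODE dP/dt = 0.22P(1 - P/36400) has equilibria where dP/dt = 0, i.e. P = 0 or P = 36400.
The coefficient (1 - P/K) = 0 when P = K, identifying K = 36400 as the carrying capacity.
(a) K = 36400; (b) equilibria P = 0 and P = 36400.


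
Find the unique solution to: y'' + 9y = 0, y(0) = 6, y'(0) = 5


Characteristic roots of r² + 9 = 0 are ±3i, so y = C₁cos(3x) + C₂sin(3x).
Apply y(0) = 6: C₁ = 6. Differentiate and apply y'(0) = 5: 3·C₂ = 5, so C₂ = 5/3.
Particular solution: y = 6cos(3x) + (5/3)sin(3x).


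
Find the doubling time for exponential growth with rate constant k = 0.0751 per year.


Exponential growth: P(t) = P₀ e^(0.0751t). Set P(t)/P₀ = 2: e^(0.0751t) = 2.
Solve: t = ln(2)/0.0751 ≈ 9.23 years.


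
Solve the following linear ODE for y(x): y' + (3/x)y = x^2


P(x) = 3/x ⇒ μ = x^3.
(x^3 y)' = x^5 ⇒ x^3 y = x^6/(6) + C.
Solve for y: y = (1/6)x^3 + C/x^3.


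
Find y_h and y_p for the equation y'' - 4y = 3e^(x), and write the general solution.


Characteristic roots of r² - 4 = 0 are 2, -2.
y_h = C₁e^(2x) + C₂e^(-2x).
Forcing exponent 1 is not a characteristic root; try y_p = Ae^(x).
Substitute: A·(1 + (0)·1 + (-4)) = A·-3 = 3, so A = -1.
General solution: y = C₁e^(2x) + C₂e^(-2x) - e^(x).


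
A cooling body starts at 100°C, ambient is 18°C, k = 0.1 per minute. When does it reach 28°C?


From T(t) = T_a + (T₀ - T_a)e^(-kt), set T(t) = 28:
(28 - 18) / (100 - 18) = e^(-0.1t), so t = -ln(0.122)/0.1 ≈ 21.0 minutes.


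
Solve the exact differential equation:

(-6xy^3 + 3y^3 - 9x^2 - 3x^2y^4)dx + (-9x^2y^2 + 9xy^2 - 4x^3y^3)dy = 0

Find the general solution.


Check exactness: ∂M/∂y = -18xy^2 + 9y^2 - 12x^2y^3 and ∂N/∂x = -18xy^2 + 9y^2 - 12x^2y^3; equal, so the equation is exact.
Integrate M with respect to x (treating y as constant): ∫M dx = -3x^2y^3 + 3xy^3 - 3x^3 - x^3y^4 + h(y).
Differentiate w.r.t. y and set equal to N: all terms match, so h'(y) = 0 and h is a constant absorbed into C.
General solution: -3x^2y^3 + 3xy^3 - 3x^3 - x^3y^4 = C.


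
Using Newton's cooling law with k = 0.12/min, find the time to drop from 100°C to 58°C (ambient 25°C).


From T(t) = T_a + (T₀ - T_a)e^(-kt), set T(t) = 58:
(58 - 25) / (100 - 25) = e^(-0.12t), so t = -ln(0.440)/0.12 ≈ 6.8 minutes.


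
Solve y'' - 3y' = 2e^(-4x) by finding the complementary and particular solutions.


Characteristic roots of r² - 3r = 0 are 0, 3.
y_h = C₁ + C₂e^(3x).
Forcing exponent -4 is not a characteristic root; try y_p = Ae^(-4x).
Substitute: A·(16 + (-3)·-4 + (0)) = A·28 = 2, so A = 1/14.
General solution: y = C₁ + C₂e^(3x) + (1/14)e^(-4x).


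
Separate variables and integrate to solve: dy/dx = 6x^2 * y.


Separate variables: dy/y = 6x^2 dx.
Integrate: ln|y| = 2x^3 + C₀.
Exponentiate: y = Ce^(2x^3).


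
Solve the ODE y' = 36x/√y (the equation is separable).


Separate: √y dy = 36x dx.
Integrate: (2/3)y^(3/2) = 18x² + C.


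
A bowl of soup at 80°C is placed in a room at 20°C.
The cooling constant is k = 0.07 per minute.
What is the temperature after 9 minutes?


Newton's law: dT/dt = -k(T - T_a) has solution T(t) = T_a + (T₀ - T_a)e^(-kt).
Plug in T_a = 20, T₀ = 80, k = 0.07, t = 9: T(9) = 20 + (60)e^(-0.63) ≈ 52.0°C.


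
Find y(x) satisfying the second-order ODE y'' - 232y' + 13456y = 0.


Characteristic equation: r² - 232r + 13456 = 0, i.e. (r - 116)² = 0.
Repeated root r = 116; include an x factor for the second linearly independent solution.
General solution: y = (C₁ + C₂x)e^(116x).


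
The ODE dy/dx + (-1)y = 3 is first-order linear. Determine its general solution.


P(x) = -1 ⇒ μ = e^(-x).
(μ y)' = 3e^(-x) ⇒ μ y = -3e^(-x) + C.
Divide by μ: y = -3 + Ce^(x).


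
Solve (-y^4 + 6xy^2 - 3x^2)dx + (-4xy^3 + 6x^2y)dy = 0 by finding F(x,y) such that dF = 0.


Check exactness: ∂M/∂y = -4y^3 + 12xy and ∂N/∂x = -4y^3 + 12xy; equal, so the equation is exact.
Integrate M with respect to x (treating y as constant): ∫M dx = -xy^4 + 3x^2y^2 - x^3 + h(y).
Differentiate w.r.t. y and set equal to N: all terms match, so h'(y) = 0 and h is a constant absorbed into C.
General solution: -xy^4 + 3x^2y^2 - x^3 = C.


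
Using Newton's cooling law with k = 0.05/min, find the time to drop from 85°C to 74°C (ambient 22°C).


From T(t) = T_a + (T₀ - T_a)e^(-kt), set T(t) = 74:
(74 - 22) / (85 - 22) = e^(-0.05t), so t = -ln(0.825)/0.05 ≈ 3.8 minutes.


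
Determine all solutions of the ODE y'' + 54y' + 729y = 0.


Characteristic equation: r² + 54r + 729 = 0, i.e. (r + 27)² = 0.
Repeated root r = -27; include an x factor for the second linearly independent solution.
General solution: y = (C₁ + C₂x)e^(-27x).


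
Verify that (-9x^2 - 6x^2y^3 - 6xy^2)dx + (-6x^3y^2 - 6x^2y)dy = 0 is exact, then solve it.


Check exactness: ∂M/∂y = -18x^2y^2 - 12xy and ∂N/∂x = -18x^2y^2 - 12xy; equal, so the equation is exact.
Integrate M with respect to x (treating y as constant): ∫M dx = -3x^3 - 2x^3y^3 - 3x^2y^2 + h(y).
Differentiate w.r.t. y and set equal to N: all terms match, so h'(y) = 0 and h is a constant absorbed into C.
General solution: -3x^3 - 2x^3y^3 - 3x^2y^2 = C.


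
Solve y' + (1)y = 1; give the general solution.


P(x) = 1, Q(x) = 1; integrating factor μ = e^(x).
(μ y)' = e^(x) ⇒ μ y = e^(x) + C.
Divide by μ: y = 1 + Ce^(-x).


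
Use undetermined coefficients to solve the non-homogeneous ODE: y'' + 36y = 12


Homogeneous part: r² + 36 = 0 ⇒ r = ±6i, so y_h = C₁cos(6x) + C₂sin(6x).
Try constant y_p = A; plug in: 36A = 12 ⇒ A = 1/3.
General solution: y = C₁cos(6x) + C₂sin(6x) + 1/3.


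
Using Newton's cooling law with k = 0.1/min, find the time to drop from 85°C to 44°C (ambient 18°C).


From T(t) = T_a + (T₀ - T_a)e^(-kt), set T(t) = 44:
(44 - 18) / (85 - 18) = e^(-0.1t), so t = -ln(0.388)/0.1 ≈ 9.5 minutes.


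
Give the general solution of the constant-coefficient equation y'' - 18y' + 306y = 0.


Characteristic equation: r² - 18r + 306 = 0.
Discriminant is negative; roots r = 9 ± 15i (complex conjugate pair).
General solution uses e^(α x)(C₁ cos(β x) + C₂ sin(β x)): y = e^(9x)(C₁cos(15x) + C₂sin(15x)).


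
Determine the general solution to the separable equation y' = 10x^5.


Integrate both sides with respect to x: y = ∫ 10x^5 dx = (5/3)x^6 + C.


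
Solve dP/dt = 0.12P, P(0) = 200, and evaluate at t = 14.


The ODE dP/dt = 0.12P has solution P(t) = P(0)e^(0.12t).
Substitute P(0) = 200 and t = 14: P(14) = 200 e^(1.68) ≈ 1073.


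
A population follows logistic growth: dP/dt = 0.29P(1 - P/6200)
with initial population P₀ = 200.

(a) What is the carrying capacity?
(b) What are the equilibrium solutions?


Logistic ODE dP/dt = 0.29P(1 - P/6200) has equilibria where dP/dt = 0, i.e. P = 0 or P = 6200.
The coefficient (1 - P/K) = 0 when P = K, identifying K = 6200 as the carrying capacity.
(a) K = 6200; (b) equilibria P = 0 and P = 6200.


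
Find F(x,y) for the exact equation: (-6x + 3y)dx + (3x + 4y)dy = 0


Check exactness: ∂M/∂y = 3 and ∂N/∂x = 3; equal, so the equation is exact.
Integrate M with respect to x (treating y as constant): ∫M dx = -3x^2 + 3xy + h(y).
Differentiate w.r.t. y and set equal to N: the x-dependent terms already match, leaving h'(y) = 4y. Integrate: h(y) = 2y^2.
So F(x,y) = -3x^2 + 3xy + 2y^2.
General solution: -3x^2 + 3xy + 2y^2 = C.
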